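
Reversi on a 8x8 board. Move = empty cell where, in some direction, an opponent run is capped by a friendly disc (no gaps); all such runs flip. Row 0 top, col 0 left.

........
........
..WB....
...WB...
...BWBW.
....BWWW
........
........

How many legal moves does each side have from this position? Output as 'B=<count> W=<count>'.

-- B to move --
(1,1): no bracket -> illegal
(1,2): no bracket -> illegal
(1,3): no bracket -> illegal
(2,1): flips 1 -> legal
(2,4): no bracket -> illegal
(3,1): no bracket -> illegal
(3,2): flips 1 -> legal
(3,5): no bracket -> illegal
(3,6): no bracket -> illegal
(3,7): no bracket -> illegal
(4,2): no bracket -> illegal
(4,7): flips 1 -> legal
(5,3): no bracket -> illegal
(6,4): no bracket -> illegal
(6,5): flips 1 -> legal
(6,6): no bracket -> illegal
(6,7): flips 1 -> legal
B mobility = 5
-- W to move --
(1,2): flips 3 -> legal
(1,3): flips 1 -> legal
(1,4): no bracket -> illegal
(2,4): flips 2 -> legal
(2,5): no bracket -> illegal
(3,2): no bracket -> illegal
(3,5): flips 2 -> legal
(3,6): no bracket -> illegal
(4,2): flips 1 -> legal
(5,2): no bracket -> illegal
(5,3): flips 2 -> legal
(6,3): no bracket -> illegal
(6,4): flips 1 -> legal
(6,5): no bracket -> illegal
W mobility = 7

Answer: B=5 W=7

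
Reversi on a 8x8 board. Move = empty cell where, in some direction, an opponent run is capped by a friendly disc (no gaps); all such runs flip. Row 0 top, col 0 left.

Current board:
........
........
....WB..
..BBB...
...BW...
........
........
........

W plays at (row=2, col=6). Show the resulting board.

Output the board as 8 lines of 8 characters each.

Place W at (2,6); scan 8 dirs for brackets.
Dir NW: first cell '.' (not opp) -> no flip
Dir N: first cell '.' (not opp) -> no flip
Dir NE: first cell '.' (not opp) -> no flip
Dir W: opp run (2,5) capped by W -> flip
Dir E: first cell '.' (not opp) -> no flip
Dir SW: first cell '.' (not opp) -> no flip
Dir S: first cell '.' (not opp) -> no flip
Dir SE: first cell '.' (not opp) -> no flip
All flips: (2,5)

Answer: ........
........
....WWW.
..BBB...
...BW...
........
........
........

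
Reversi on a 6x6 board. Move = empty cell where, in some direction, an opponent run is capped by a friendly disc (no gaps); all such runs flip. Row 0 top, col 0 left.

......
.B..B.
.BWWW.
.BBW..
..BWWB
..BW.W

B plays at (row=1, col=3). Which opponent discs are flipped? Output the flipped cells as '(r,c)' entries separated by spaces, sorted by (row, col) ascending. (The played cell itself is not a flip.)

Dir NW: first cell '.' (not opp) -> no flip
Dir N: first cell '.' (not opp) -> no flip
Dir NE: first cell '.' (not opp) -> no flip
Dir W: first cell '.' (not opp) -> no flip
Dir E: first cell 'B' (not opp) -> no flip
Dir SW: opp run (2,2) capped by B -> flip
Dir S: opp run (2,3) (3,3) (4,3) (5,3), next=edge -> no flip
Dir SE: opp run (2,4), next='.' -> no flip

Answer: (2,2)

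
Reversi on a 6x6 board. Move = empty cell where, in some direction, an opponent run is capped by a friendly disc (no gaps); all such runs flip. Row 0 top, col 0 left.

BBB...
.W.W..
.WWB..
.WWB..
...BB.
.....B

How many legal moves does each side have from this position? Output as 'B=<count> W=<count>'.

-- B to move --
(0,3): flips 1 -> legal
(0,4): no bracket -> illegal
(1,0): flips 2 -> legal
(1,2): no bracket -> illegal
(1,4): no bracket -> illegal
(2,0): flips 3 -> legal
(2,4): flips 1 -> legal
(3,0): flips 2 -> legal
(4,0): no bracket -> illegal
(4,1): flips 4 -> legal
(4,2): no bracket -> illegal
B mobility = 6
-- W to move --
(0,3): no bracket -> illegal
(1,0): no bracket -> illegal
(1,2): no bracket -> illegal
(1,4): flips 1 -> legal
(2,4): flips 1 -> legal
(3,4): flips 1 -> legal
(3,5): no bracket -> illegal
(4,2): no bracket -> illegal
(4,5): no bracket -> illegal
(5,2): no bracket -> illegal
(5,3): flips 3 -> legal
(5,4): flips 1 -> legal
W mobility = 5

Answer: B=6 W=5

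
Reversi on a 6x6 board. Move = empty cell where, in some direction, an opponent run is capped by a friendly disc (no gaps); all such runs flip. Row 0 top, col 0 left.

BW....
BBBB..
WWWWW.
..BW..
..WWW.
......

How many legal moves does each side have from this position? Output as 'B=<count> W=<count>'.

-- B to move --
(0,2): flips 1 -> legal
(1,4): flips 1 -> legal
(1,5): no bracket -> illegal
(2,5): no bracket -> illegal
(3,0): flips 2 -> legal
(3,1): flips 2 -> legal
(3,4): flips 2 -> legal
(3,5): flips 1 -> legal
(4,1): no bracket -> illegal
(4,5): no bracket -> illegal
(5,1): no bracket -> illegal
(5,2): flips 1 -> legal
(5,3): flips 3 -> legal
(5,4): flips 1 -> legal
(5,5): flips 3 -> legal
B mobility = 10
-- W to move --
(0,2): flips 3 -> legal
(0,3): flips 2 -> legal
(0,4): flips 1 -> legal
(1,4): no bracket -> illegal
(3,1): flips 1 -> legal
(4,1): flips 1 -> legal
W mobility = 5

Answer: B=10 W=5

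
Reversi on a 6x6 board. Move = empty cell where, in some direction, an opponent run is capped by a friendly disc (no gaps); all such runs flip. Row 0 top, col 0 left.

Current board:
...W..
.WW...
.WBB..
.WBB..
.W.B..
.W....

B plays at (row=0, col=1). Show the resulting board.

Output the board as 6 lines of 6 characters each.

Answer: .B.W..
.WB...
.WBB..
.WBB..
.W.B..
.W....

Derivation:
Place B at (0,1); scan 8 dirs for brackets.
Dir NW: edge -> no flip
Dir N: edge -> no flip
Dir NE: edge -> no flip
Dir W: first cell '.' (not opp) -> no flip
Dir E: first cell '.' (not opp) -> no flip
Dir SW: first cell '.' (not opp) -> no flip
Dir S: opp run (1,1) (2,1) (3,1) (4,1) (5,1), next=edge -> no flip
Dir SE: opp run (1,2) capped by B -> flip
All flips: (1,2)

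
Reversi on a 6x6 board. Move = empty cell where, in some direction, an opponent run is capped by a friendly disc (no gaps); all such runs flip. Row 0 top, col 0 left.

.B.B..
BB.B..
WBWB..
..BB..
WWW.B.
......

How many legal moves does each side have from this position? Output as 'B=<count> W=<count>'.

Answer: B=6 W=6

Derivation:
-- B to move --
(1,2): flips 1 -> legal
(3,0): flips 1 -> legal
(3,1): flips 1 -> legal
(4,3): no bracket -> illegal
(5,0): flips 1 -> legal
(5,1): flips 1 -> legal
(5,2): flips 1 -> legal
(5,3): no bracket -> illegal
B mobility = 6
-- W to move --
(0,0): flips 2 -> legal
(0,2): flips 1 -> legal
(0,4): flips 1 -> legal
(1,2): no bracket -> illegal
(1,4): flips 2 -> legal
(2,4): flips 2 -> legal
(3,0): no bracket -> illegal
(3,1): no bracket -> illegal
(3,4): no bracket -> illegal
(3,5): no bracket -> illegal
(4,3): no bracket -> illegal
(4,5): no bracket -> illegal
(5,3): no bracket -> illegal
(5,4): no bracket -> illegal
(5,5): flips 2 -> legal
W mobility = 6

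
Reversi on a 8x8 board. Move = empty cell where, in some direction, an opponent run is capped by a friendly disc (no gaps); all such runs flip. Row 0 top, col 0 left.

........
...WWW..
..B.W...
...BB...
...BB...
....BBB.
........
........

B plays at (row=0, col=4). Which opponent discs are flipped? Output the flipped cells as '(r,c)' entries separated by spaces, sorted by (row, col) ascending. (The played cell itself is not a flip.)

Answer: (1,3) (1,4) (2,4)

Derivation:
Dir NW: edge -> no flip
Dir N: edge -> no flip
Dir NE: edge -> no flip
Dir W: first cell '.' (not opp) -> no flip
Dir E: first cell '.' (not opp) -> no flip
Dir SW: opp run (1,3) capped by B -> flip
Dir S: opp run (1,4) (2,4) capped by B -> flip
Dir SE: opp run (1,5), next='.' -> no flip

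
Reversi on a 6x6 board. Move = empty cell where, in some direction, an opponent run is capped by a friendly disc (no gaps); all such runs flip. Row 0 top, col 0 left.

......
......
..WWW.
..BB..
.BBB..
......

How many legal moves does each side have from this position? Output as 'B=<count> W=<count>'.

-- B to move --
(1,1): flips 1 -> legal
(1,2): flips 1 -> legal
(1,3): flips 1 -> legal
(1,4): flips 1 -> legal
(1,5): flips 1 -> legal
(2,1): no bracket -> illegal
(2,5): no bracket -> illegal
(3,1): no bracket -> illegal
(3,4): no bracket -> illegal
(3,5): no bracket -> illegal
B mobility = 5
-- W to move --
(2,1): no bracket -> illegal
(3,0): no bracket -> illegal
(3,1): no bracket -> illegal
(3,4): no bracket -> illegal
(4,0): no bracket -> illegal
(4,4): flips 1 -> legal
(5,0): flips 2 -> legal
(5,1): flips 2 -> legal
(5,2): flips 2 -> legal
(5,3): flips 2 -> legal
(5,4): no bracket -> illegal
W mobility = 5

Answer: B=5 W=5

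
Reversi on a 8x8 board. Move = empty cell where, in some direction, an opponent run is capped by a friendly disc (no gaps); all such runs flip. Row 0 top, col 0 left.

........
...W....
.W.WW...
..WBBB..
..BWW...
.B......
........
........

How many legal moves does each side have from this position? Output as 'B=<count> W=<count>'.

Answer: B=12 W=9

Derivation:
-- B to move --
(0,2): flips 2 -> legal
(0,3): flips 2 -> legal
(0,4): no bracket -> illegal
(1,0): no bracket -> illegal
(1,1): no bracket -> illegal
(1,2): flips 1 -> legal
(1,4): flips 1 -> legal
(1,5): flips 1 -> legal
(2,0): no bracket -> illegal
(2,2): flips 1 -> legal
(2,5): no bracket -> illegal
(3,0): no bracket -> illegal
(3,1): flips 1 -> legal
(4,1): no bracket -> illegal
(4,5): flips 2 -> legal
(5,2): flips 1 -> legal
(5,3): flips 2 -> legal
(5,4): flips 1 -> legal
(5,5): flips 1 -> legal
B mobility = 12
-- W to move --
(2,2): flips 1 -> legal
(2,5): flips 1 -> legal
(2,6): flips 1 -> legal
(3,1): no bracket -> illegal
(3,6): flips 3 -> legal
(4,0): no bracket -> illegal
(4,1): flips 1 -> legal
(4,5): flips 1 -> legal
(4,6): flips 1 -> legal
(5,0): no bracket -> illegal
(5,2): flips 1 -> legal
(5,3): no bracket -> illegal
(6,0): flips 3 -> legal
(6,1): no bracket -> illegal
(6,2): no bracket -> illegal
W mobility = 9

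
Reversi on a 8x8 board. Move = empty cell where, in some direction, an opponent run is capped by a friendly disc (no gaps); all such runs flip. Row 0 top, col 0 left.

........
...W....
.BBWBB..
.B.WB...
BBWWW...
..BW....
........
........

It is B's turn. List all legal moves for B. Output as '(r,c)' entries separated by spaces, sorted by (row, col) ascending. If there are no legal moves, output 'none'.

(0,2): flips 1 -> legal
(0,3): no bracket -> illegal
(0,4): flips 1 -> legal
(1,2): flips 1 -> legal
(1,4): no bracket -> illegal
(3,2): flips 2 -> legal
(3,5): no bracket -> illegal
(4,5): flips 3 -> legal
(5,1): flips 2 -> legal
(5,4): flips 2 -> legal
(5,5): flips 2 -> legal
(6,2): no bracket -> illegal
(6,3): no bracket -> illegal
(6,4): flips 2 -> legal

Answer: (0,2) (0,4) (1,2) (3,2) (4,5) (5,1) (5,4) (5,5) (6,4)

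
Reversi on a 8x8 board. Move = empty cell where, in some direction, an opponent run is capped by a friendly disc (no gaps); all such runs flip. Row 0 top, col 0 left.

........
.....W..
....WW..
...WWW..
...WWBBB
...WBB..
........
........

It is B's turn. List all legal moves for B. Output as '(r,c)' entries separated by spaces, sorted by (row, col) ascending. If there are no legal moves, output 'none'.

(0,4): no bracket -> illegal
(0,5): flips 3 -> legal
(0,6): no bracket -> illegal
(1,3): flips 2 -> legal
(1,4): flips 3 -> legal
(1,6): no bracket -> illegal
(2,2): flips 2 -> legal
(2,3): flips 1 -> legal
(2,6): no bracket -> illegal
(3,2): flips 1 -> legal
(3,6): no bracket -> illegal
(4,2): flips 2 -> legal
(5,2): flips 1 -> legal
(6,2): no bracket -> illegal
(6,3): no bracket -> illegal
(6,4): no bracket -> illegal

Answer: (0,5) (1,3) (1,4) (2,2) (2,3) (3,2) (4,2) (5,2)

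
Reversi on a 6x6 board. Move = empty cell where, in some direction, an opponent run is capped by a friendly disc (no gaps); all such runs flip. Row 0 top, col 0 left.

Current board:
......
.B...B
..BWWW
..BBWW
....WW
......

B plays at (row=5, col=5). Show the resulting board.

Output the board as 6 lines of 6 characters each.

Place B at (5,5); scan 8 dirs for brackets.
Dir NW: opp run (4,4) capped by B -> flip
Dir N: opp run (4,5) (3,5) (2,5) capped by B -> flip
Dir NE: edge -> no flip
Dir W: first cell '.' (not opp) -> no flip
Dir E: edge -> no flip
Dir SW: edge -> no flip
Dir S: edge -> no flip
Dir SE: edge -> no flip
All flips: (2,5) (3,5) (4,4) (4,5)

Answer: ......
.B...B
..BWWB
..BBWB
....BB
.....B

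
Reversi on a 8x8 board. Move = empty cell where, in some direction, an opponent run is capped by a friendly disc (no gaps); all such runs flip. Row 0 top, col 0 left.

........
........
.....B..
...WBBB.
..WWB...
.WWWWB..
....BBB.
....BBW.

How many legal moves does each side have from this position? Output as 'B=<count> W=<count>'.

Answer: B=8 W=8

Derivation:
-- B to move --
(2,2): flips 1 -> legal
(2,3): no bracket -> illegal
(2,4): no bracket -> illegal
(3,1): flips 2 -> legal
(3,2): flips 3 -> legal
(4,0): no bracket -> illegal
(4,1): flips 2 -> legal
(4,5): no bracket -> illegal
(5,0): flips 4 -> legal
(6,0): no bracket -> illegal
(6,1): flips 2 -> legal
(6,2): flips 1 -> legal
(6,3): no bracket -> illegal
(6,7): no bracket -> illegal
(7,7): flips 1 -> legal
B mobility = 8
-- W to move --
(1,4): no bracket -> illegal
(1,5): no bracket -> illegal
(1,6): flips 2 -> legal
(2,3): no bracket -> illegal
(2,4): flips 2 -> legal
(2,6): flips 2 -> legal
(2,7): no bracket -> illegal
(3,7): flips 3 -> legal
(4,5): flips 1 -> legal
(4,6): no bracket -> illegal
(4,7): no bracket -> illegal
(5,6): flips 2 -> legal
(5,7): no bracket -> illegal
(6,3): no bracket -> illegal
(6,7): no bracket -> illegal
(7,3): flips 2 -> legal
(7,7): flips 3 -> legal
W mobility = 8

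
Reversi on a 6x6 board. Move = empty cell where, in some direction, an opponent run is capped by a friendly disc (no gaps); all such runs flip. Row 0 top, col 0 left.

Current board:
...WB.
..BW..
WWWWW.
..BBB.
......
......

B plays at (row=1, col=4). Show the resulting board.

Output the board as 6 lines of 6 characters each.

Answer: ...WB.
..BBB.
WWWBB.
..BBB.
......
......

Derivation:
Place B at (1,4); scan 8 dirs for brackets.
Dir NW: opp run (0,3), next=edge -> no flip
Dir N: first cell 'B' (not opp) -> no flip
Dir NE: first cell '.' (not opp) -> no flip
Dir W: opp run (1,3) capped by B -> flip
Dir E: first cell '.' (not opp) -> no flip
Dir SW: opp run (2,3) capped by B -> flip
Dir S: opp run (2,4) capped by B -> flip
Dir SE: first cell '.' (not opp) -> no flip
All flips: (1,3) (2,3) (2,4)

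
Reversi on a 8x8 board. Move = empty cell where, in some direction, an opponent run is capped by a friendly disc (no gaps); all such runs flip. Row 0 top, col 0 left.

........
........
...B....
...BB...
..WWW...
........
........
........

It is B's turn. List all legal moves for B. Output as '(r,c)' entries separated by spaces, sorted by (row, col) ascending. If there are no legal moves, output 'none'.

(3,1): no bracket -> illegal
(3,2): no bracket -> illegal
(3,5): no bracket -> illegal
(4,1): no bracket -> illegal
(4,5): no bracket -> illegal
(5,1): flips 1 -> legal
(5,2): flips 1 -> legal
(5,3): flips 1 -> legal
(5,4): flips 1 -> legal
(5,5): flips 1 -> legal

Answer: (5,1) (5,2) (5,3) (5,4) (5,5)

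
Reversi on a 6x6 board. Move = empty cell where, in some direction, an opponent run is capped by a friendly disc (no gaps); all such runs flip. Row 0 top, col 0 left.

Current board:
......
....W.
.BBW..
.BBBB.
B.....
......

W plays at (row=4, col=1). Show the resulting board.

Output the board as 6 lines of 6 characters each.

Place W at (4,1); scan 8 dirs for brackets.
Dir NW: first cell '.' (not opp) -> no flip
Dir N: opp run (3,1) (2,1), next='.' -> no flip
Dir NE: opp run (3,2) capped by W -> flip
Dir W: opp run (4,0), next=edge -> no flip
Dir E: first cell '.' (not opp) -> no flip
Dir SW: first cell '.' (not opp) -> no flip
Dir S: first cell '.' (not opp) -> no flip
Dir SE: first cell '.' (not opp) -> no flip
All flips: (3,2)

Answer: ......
....W.
.BBW..
.BWBB.
BW....
......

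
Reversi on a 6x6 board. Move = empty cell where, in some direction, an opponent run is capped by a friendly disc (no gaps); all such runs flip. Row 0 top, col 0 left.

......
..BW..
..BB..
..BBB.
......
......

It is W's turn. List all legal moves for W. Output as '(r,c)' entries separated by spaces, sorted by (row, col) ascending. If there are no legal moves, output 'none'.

(0,1): no bracket -> illegal
(0,2): no bracket -> illegal
(0,3): no bracket -> illegal
(1,1): flips 1 -> legal
(1,4): no bracket -> illegal
(2,1): no bracket -> illegal
(2,4): no bracket -> illegal
(2,5): no bracket -> illegal
(3,1): flips 1 -> legal
(3,5): no bracket -> illegal
(4,1): no bracket -> illegal
(4,2): no bracket -> illegal
(4,3): flips 2 -> legal
(4,4): no bracket -> illegal
(4,5): no bracket -> illegal

Answer: (1,1) (3,1) (4,3)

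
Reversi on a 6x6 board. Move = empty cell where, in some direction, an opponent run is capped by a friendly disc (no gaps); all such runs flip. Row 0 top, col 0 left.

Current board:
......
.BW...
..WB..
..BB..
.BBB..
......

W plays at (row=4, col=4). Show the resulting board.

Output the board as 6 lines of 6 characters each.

Answer: ......
.BW...
..WB..
..BW..
.BBBW.
......

Derivation:
Place W at (4,4); scan 8 dirs for brackets.
Dir NW: opp run (3,3) capped by W -> flip
Dir N: first cell '.' (not opp) -> no flip
Dir NE: first cell '.' (not opp) -> no flip
Dir W: opp run (4,3) (4,2) (4,1), next='.' -> no flip
Dir E: first cell '.' (not opp) -> no flip
Dir SW: first cell '.' (not opp) -> no flip
Dir S: first cell '.' (not opp) -> no flip
Dir SE: first cell '.' (not opp) -> no flip
All flips: (3,3)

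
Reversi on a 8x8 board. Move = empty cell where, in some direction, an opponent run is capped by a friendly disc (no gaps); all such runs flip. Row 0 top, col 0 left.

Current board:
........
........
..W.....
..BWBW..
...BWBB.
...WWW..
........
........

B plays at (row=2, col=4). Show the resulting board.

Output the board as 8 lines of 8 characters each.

Place B at (2,4); scan 8 dirs for brackets.
Dir NW: first cell '.' (not opp) -> no flip
Dir N: first cell '.' (not opp) -> no flip
Dir NE: first cell '.' (not opp) -> no flip
Dir W: first cell '.' (not opp) -> no flip
Dir E: first cell '.' (not opp) -> no flip
Dir SW: opp run (3,3), next='.' -> no flip
Dir S: first cell 'B' (not opp) -> no flip
Dir SE: opp run (3,5) capped by B -> flip
All flips: (3,5)

Answer: ........
........
..W.B...
..BWBB..
...BWBB.
...WWW..
........
........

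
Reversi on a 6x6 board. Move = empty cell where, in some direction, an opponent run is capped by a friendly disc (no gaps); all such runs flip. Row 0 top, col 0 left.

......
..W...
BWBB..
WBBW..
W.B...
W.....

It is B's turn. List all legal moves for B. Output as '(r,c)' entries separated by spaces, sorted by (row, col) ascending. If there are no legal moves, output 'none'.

(0,1): flips 1 -> legal
(0,2): flips 1 -> legal
(0,3): no bracket -> illegal
(1,0): flips 1 -> legal
(1,1): flips 1 -> legal
(1,3): no bracket -> illegal
(2,4): flips 1 -> legal
(3,4): flips 1 -> legal
(4,1): no bracket -> illegal
(4,3): flips 1 -> legal
(4,4): flips 1 -> legal
(5,1): no bracket -> illegal

Answer: (0,1) (0,2) (1,0) (1,1) (2,4) (3,4) (4,3) (4,4)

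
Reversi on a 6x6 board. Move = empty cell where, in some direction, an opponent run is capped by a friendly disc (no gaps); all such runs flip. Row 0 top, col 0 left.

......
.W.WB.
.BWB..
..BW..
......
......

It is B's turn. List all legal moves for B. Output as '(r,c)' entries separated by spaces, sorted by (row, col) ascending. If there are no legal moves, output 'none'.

(0,0): no bracket -> illegal
(0,1): flips 1 -> legal
(0,2): no bracket -> illegal
(0,3): flips 1 -> legal
(0,4): no bracket -> illegal
(1,0): no bracket -> illegal
(1,2): flips 2 -> legal
(2,0): no bracket -> illegal
(2,4): no bracket -> illegal
(3,1): no bracket -> illegal
(3,4): flips 1 -> legal
(4,2): no bracket -> illegal
(4,3): flips 1 -> legal
(4,4): no bracket -> illegal

Answer: (0,1) (0,3) (1,2) (3,4) (4,3)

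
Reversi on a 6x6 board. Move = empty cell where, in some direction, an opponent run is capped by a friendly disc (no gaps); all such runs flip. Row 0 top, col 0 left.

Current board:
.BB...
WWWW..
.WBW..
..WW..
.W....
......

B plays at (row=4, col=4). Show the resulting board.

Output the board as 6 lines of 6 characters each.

Answer: .BB...
WWWW..
.WBW..
..WB..
.W..B.
......

Derivation:
Place B at (4,4); scan 8 dirs for brackets.
Dir NW: opp run (3,3) capped by B -> flip
Dir N: first cell '.' (not opp) -> no flip
Dir NE: first cell '.' (not opp) -> no flip
Dir W: first cell '.' (not opp) -> no flip
Dir E: first cell '.' (not opp) -> no flip
Dir SW: first cell '.' (not opp) -> no flip
Dir S: first cell '.' (not opp) -> no flip
Dir SE: first cell '.' (not opp) -> no flip
All flips: (3,3)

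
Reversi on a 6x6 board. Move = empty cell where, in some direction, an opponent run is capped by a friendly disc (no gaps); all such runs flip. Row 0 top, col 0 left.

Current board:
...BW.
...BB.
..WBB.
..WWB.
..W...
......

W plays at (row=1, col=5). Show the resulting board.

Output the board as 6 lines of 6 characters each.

Place W at (1,5); scan 8 dirs for brackets.
Dir NW: first cell 'W' (not opp) -> no flip
Dir N: first cell '.' (not opp) -> no flip
Dir NE: edge -> no flip
Dir W: opp run (1,4) (1,3), next='.' -> no flip
Dir E: edge -> no flip
Dir SW: opp run (2,4) capped by W -> flip
Dir S: first cell '.' (not opp) -> no flip
Dir SE: edge -> no flip
All flips: (2,4)

Answer: ...BW.
...BBW
..WBW.
..WWB.
..W...
......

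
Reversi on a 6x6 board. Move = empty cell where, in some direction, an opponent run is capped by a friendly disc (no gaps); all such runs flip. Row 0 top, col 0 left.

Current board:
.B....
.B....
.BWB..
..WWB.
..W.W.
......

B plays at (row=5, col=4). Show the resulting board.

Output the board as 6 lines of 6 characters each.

Answer: .B....
.B....
.BWB..
..WWB.
..W.B.
....B.

Derivation:
Place B at (5,4); scan 8 dirs for brackets.
Dir NW: first cell '.' (not opp) -> no flip
Dir N: opp run (4,4) capped by B -> flip
Dir NE: first cell '.' (not opp) -> no flip
Dir W: first cell '.' (not opp) -> no flip
Dir E: first cell '.' (not opp) -> no flip
Dir SW: edge -> no flip
Dir S: edge -> no flip
Dir SE: edge -> no flip
All flips: (4,4)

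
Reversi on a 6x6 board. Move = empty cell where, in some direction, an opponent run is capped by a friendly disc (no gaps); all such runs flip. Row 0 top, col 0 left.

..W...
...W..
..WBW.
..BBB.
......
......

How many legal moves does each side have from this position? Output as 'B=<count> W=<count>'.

Answer: B=7 W=3

Derivation:
-- B to move --
(0,1): no bracket -> illegal
(0,3): flips 1 -> legal
(0,4): no bracket -> illegal
(1,1): flips 1 -> legal
(1,2): flips 1 -> legal
(1,4): flips 1 -> legal
(1,5): flips 1 -> legal
(2,1): flips 1 -> legal
(2,5): flips 1 -> legal
(3,1): no bracket -> illegal
(3,5): no bracket -> illegal
B mobility = 7
-- W to move --
(1,2): no bracket -> illegal
(1,4): no bracket -> illegal
(2,1): no bracket -> illegal
(2,5): no bracket -> illegal
(3,1): no bracket -> illegal
(3,5): no bracket -> illegal
(4,1): no bracket -> illegal
(4,2): flips 2 -> legal
(4,3): flips 2 -> legal
(4,4): flips 2 -> legal
(4,5): no bracket -> illegal
W mobility = 3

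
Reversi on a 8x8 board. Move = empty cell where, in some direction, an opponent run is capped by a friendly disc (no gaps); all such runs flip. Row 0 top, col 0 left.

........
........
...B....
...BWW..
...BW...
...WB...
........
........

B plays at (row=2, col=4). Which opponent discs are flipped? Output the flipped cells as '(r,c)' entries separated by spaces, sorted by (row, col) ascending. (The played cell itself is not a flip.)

Dir NW: first cell '.' (not opp) -> no flip
Dir N: first cell '.' (not opp) -> no flip
Dir NE: first cell '.' (not opp) -> no flip
Dir W: first cell 'B' (not opp) -> no flip
Dir E: first cell '.' (not opp) -> no flip
Dir SW: first cell 'B' (not opp) -> no flip
Dir S: opp run (3,4) (4,4) capped by B -> flip
Dir SE: opp run (3,5), next='.' -> no flip

Answer: (3,4) (4,4)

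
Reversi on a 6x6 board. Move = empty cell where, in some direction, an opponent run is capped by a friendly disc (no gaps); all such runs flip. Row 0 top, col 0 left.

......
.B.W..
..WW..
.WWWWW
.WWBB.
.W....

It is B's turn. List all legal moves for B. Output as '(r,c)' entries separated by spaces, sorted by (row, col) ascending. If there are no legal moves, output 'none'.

Answer: (0,3) (2,1) (2,4) (2,5) (4,0)

Derivation:
(0,2): no bracket -> illegal
(0,3): flips 3 -> legal
(0,4): no bracket -> illegal
(1,2): no bracket -> illegal
(1,4): no bracket -> illegal
(2,0): no bracket -> illegal
(2,1): flips 1 -> legal
(2,4): flips 1 -> legal
(2,5): flips 1 -> legal
(3,0): no bracket -> illegal
(4,0): flips 2 -> legal
(4,5): no bracket -> illegal
(5,0): no bracket -> illegal
(5,2): no bracket -> illegal
(5,3): no bracket -> illegal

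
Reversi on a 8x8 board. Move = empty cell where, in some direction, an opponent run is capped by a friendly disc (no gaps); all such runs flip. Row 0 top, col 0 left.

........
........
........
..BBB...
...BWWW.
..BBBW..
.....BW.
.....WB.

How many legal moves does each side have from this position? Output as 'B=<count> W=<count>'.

Answer: B=7 W=9

Derivation:
-- B to move --
(3,5): flips 3 -> legal
(3,6): flips 1 -> legal
(3,7): no bracket -> illegal
(4,7): flips 3 -> legal
(5,6): flips 3 -> legal
(5,7): no bracket -> illegal
(6,4): no bracket -> illegal
(6,7): flips 1 -> legal
(7,4): flips 1 -> legal
(7,7): flips 3 -> legal
B mobility = 7
-- W to move --
(2,1): no bracket -> illegal
(2,2): flips 1 -> legal
(2,3): flips 1 -> legal
(2,4): flips 1 -> legal
(2,5): no bracket -> illegal
(3,1): no bracket -> illegal
(3,5): no bracket -> illegal
(4,1): no bracket -> illegal
(4,2): flips 1 -> legal
(5,1): flips 3 -> legal
(5,6): no bracket -> illegal
(6,1): no bracket -> illegal
(6,2): flips 1 -> legal
(6,3): flips 1 -> legal
(6,4): flips 2 -> legal
(6,7): no bracket -> illegal
(7,4): no bracket -> illegal
(7,7): flips 1 -> legal
W mobility = 9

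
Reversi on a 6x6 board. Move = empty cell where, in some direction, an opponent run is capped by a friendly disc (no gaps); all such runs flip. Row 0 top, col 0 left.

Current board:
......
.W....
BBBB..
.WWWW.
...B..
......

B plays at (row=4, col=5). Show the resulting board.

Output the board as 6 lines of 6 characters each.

Place B at (4,5); scan 8 dirs for brackets.
Dir NW: opp run (3,4) capped by B -> flip
Dir N: first cell '.' (not opp) -> no flip
Dir NE: edge -> no flip
Dir W: first cell '.' (not opp) -> no flip
Dir E: edge -> no flip
Dir SW: first cell '.' (not opp) -> no flip
Dir S: first cell '.' (not opp) -> no flip
Dir SE: edge -> no flip
All flips: (3,4)

Answer: ......
.W....
BBBB..
.WWWB.
...B.B
......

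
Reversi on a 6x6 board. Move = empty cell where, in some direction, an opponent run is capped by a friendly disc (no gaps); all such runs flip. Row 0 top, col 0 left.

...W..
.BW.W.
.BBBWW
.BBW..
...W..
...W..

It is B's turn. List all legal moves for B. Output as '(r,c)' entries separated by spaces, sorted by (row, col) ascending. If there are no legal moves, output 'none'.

Answer: (0,1) (0,2) (0,5) (1,3) (3,4) (4,4) (5,4)

Derivation:
(0,1): flips 1 -> legal
(0,2): flips 1 -> legal
(0,4): no bracket -> illegal
(0,5): flips 1 -> legal
(1,3): flips 1 -> legal
(1,5): no bracket -> illegal
(3,4): flips 1 -> legal
(3,5): no bracket -> illegal
(4,2): no bracket -> illegal
(4,4): flips 1 -> legal
(5,2): no bracket -> illegal
(5,4): flips 1 -> legal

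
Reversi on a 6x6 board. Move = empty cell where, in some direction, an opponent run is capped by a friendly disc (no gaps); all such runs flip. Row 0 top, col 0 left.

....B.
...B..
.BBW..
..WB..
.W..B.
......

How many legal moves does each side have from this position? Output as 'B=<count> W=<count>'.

Answer: B=4 W=6

Derivation:
-- B to move --
(1,2): no bracket -> illegal
(1,4): no bracket -> illegal
(2,4): flips 1 -> legal
(3,0): no bracket -> illegal
(3,1): flips 1 -> legal
(3,4): no bracket -> illegal
(4,0): no bracket -> illegal
(4,2): flips 1 -> legal
(4,3): flips 1 -> legal
(5,0): no bracket -> illegal
(5,1): no bracket -> illegal
(5,2): no bracket -> illegal
B mobility = 4
-- W to move --
(0,2): no bracket -> illegal
(0,3): flips 1 -> legal
(0,5): no bracket -> illegal
(1,0): flips 1 -> legal
(1,1): no bracket -> illegal
(1,2): flips 1 -> legal
(1,4): no bracket -> illegal
(1,5): no bracket -> illegal
(2,0): flips 2 -> legal
(2,4): no bracket -> illegal
(3,0): no bracket -> illegal
(3,1): no bracket -> illegal
(3,4): flips 1 -> legal
(3,5): no bracket -> illegal
(4,2): no bracket -> illegal
(4,3): flips 1 -> legal
(4,5): no bracket -> illegal
(5,3): no bracket -> illegal
(5,4): no bracket -> illegal
(5,5): no bracket -> illegal
W mobility = 6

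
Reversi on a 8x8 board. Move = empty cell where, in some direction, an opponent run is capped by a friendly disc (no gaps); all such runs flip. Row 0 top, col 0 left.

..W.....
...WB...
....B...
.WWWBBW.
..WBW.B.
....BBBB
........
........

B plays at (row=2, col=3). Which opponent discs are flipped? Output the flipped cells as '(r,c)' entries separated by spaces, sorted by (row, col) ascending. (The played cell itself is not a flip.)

Dir NW: first cell '.' (not opp) -> no flip
Dir N: opp run (1,3), next='.' -> no flip
Dir NE: first cell 'B' (not opp) -> no flip
Dir W: first cell '.' (not opp) -> no flip
Dir E: first cell 'B' (not opp) -> no flip
Dir SW: opp run (3,2), next='.' -> no flip
Dir S: opp run (3,3) capped by B -> flip
Dir SE: first cell 'B' (not opp) -> no flip

Answer: (3,3)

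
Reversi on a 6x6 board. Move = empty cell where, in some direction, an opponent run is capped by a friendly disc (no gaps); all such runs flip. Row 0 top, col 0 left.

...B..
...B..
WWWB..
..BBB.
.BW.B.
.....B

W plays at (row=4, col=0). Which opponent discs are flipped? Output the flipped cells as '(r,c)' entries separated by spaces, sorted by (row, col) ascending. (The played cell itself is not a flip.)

Dir NW: edge -> no flip
Dir N: first cell '.' (not opp) -> no flip
Dir NE: first cell '.' (not opp) -> no flip
Dir W: edge -> no flip
Dir E: opp run (4,1) capped by W -> flip
Dir SW: edge -> no flip
Dir S: first cell '.' (not opp) -> no flip
Dir SE: first cell '.' (not opp) -> no flip

Answer: (4,1)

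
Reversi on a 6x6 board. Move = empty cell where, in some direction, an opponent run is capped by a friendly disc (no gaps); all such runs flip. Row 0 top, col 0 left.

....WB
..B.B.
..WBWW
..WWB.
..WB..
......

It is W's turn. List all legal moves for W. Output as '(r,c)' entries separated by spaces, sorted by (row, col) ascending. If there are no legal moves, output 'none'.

Answer: (0,2) (0,3) (1,3) (3,5) (4,4) (5,2) (5,3) (5,4)

Derivation:
(0,1): no bracket -> illegal
(0,2): flips 1 -> legal
(0,3): flips 1 -> legal
(1,1): no bracket -> illegal
(1,3): flips 1 -> legal
(1,5): no bracket -> illegal
(2,1): no bracket -> illegal
(3,5): flips 1 -> legal
(4,4): flips 2 -> legal
(4,5): no bracket -> illegal
(5,2): flips 2 -> legal
(5,3): flips 1 -> legal
(5,4): flips 1 -> legal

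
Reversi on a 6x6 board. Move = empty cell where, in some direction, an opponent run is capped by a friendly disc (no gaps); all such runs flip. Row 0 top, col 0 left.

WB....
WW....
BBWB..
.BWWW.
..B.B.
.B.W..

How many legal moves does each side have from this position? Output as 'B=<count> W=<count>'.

-- B to move --
(0,2): flips 1 -> legal
(1,2): flips 2 -> legal
(1,3): flips 1 -> legal
(2,4): flips 2 -> legal
(2,5): no bracket -> illegal
(3,5): flips 3 -> legal
(4,1): flips 1 -> legal
(4,3): flips 2 -> legal
(4,5): flips 1 -> legal
(5,2): no bracket -> illegal
(5,4): no bracket -> illegal
B mobility = 8
-- W to move --
(0,2): flips 1 -> legal
(1,2): flips 1 -> legal
(1,3): flips 1 -> legal
(1,4): flips 1 -> legal
(2,4): flips 1 -> legal
(3,0): flips 2 -> legal
(3,5): flips 1 -> legal
(4,0): flips 1 -> legal
(4,1): flips 2 -> legal
(4,3): no bracket -> illegal
(4,5): no bracket -> illegal
(5,0): no bracket -> illegal
(5,2): flips 1 -> legal
(5,4): flips 1 -> legal
(5,5): flips 1 -> legal
W mobility = 12

Answer: B=8 W=12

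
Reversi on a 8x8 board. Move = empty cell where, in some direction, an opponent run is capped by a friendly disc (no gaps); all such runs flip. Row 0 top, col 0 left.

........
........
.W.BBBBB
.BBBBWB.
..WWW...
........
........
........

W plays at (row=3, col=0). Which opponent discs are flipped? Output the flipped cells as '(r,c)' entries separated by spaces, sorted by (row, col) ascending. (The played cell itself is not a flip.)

Answer: (3,1) (3,2) (3,3) (3,4)

Derivation:
Dir NW: edge -> no flip
Dir N: first cell '.' (not opp) -> no flip
Dir NE: first cell 'W' (not opp) -> no flip
Dir W: edge -> no flip
Dir E: opp run (3,1) (3,2) (3,3) (3,4) capped by W -> flip
Dir SW: edge -> no flip
Dir S: first cell '.' (not opp) -> no flip
Dir SE: first cell '.' (not opp) -> no flip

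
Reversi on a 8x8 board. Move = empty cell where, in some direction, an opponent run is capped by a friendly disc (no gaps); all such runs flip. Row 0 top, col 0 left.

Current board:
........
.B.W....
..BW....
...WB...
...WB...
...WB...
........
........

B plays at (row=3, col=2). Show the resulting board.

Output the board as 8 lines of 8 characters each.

Place B at (3,2); scan 8 dirs for brackets.
Dir NW: first cell '.' (not opp) -> no flip
Dir N: first cell 'B' (not opp) -> no flip
Dir NE: opp run (2,3), next='.' -> no flip
Dir W: first cell '.' (not opp) -> no flip
Dir E: opp run (3,3) capped by B -> flip
Dir SW: first cell '.' (not opp) -> no flip
Dir S: first cell '.' (not opp) -> no flip
Dir SE: opp run (4,3) capped by B -> flip
All flips: (3,3) (4,3)

Answer: ........
.B.W....
..BW....
..BBB...
...BB...
...WB...
........
........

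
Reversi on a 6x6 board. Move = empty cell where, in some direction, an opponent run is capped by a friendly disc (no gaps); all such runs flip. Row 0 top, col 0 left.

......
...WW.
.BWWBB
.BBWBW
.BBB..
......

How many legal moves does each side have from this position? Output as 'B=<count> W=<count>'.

-- B to move --
(0,2): flips 1 -> legal
(0,3): flips 4 -> legal
(0,4): flips 3 -> legal
(0,5): flips 2 -> legal
(1,1): no bracket -> illegal
(1,2): flips 2 -> legal
(1,5): no bracket -> illegal
(4,4): no bracket -> illegal
(4,5): flips 1 -> legal
B mobility = 6
-- W to move --
(1,0): no bracket -> illegal
(1,1): no bracket -> illegal
(1,2): no bracket -> illegal
(1,5): flips 2 -> legal
(2,0): flips 1 -> legal
(3,0): flips 2 -> legal
(4,0): flips 1 -> legal
(4,4): flips 2 -> legal
(4,5): flips 1 -> legal
(5,0): flips 2 -> legal
(5,1): flips 1 -> legal
(5,2): flips 2 -> legal
(5,3): flips 1 -> legal
(5,4): no bracket -> illegal
W mobility = 10

Answer: B=6 W=10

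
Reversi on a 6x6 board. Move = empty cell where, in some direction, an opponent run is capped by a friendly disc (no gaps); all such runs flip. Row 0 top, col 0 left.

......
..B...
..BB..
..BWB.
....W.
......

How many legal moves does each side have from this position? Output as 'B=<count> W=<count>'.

-- B to move --
(2,4): no bracket -> illegal
(3,5): no bracket -> illegal
(4,2): no bracket -> illegal
(4,3): flips 1 -> legal
(4,5): no bracket -> illegal
(5,3): no bracket -> illegal
(5,4): flips 1 -> legal
(5,5): flips 2 -> legal
B mobility = 3
-- W to move --
(0,1): no bracket -> illegal
(0,2): no bracket -> illegal
(0,3): no bracket -> illegal
(1,1): flips 1 -> legal
(1,3): flips 1 -> legal
(1,4): no bracket -> illegal
(2,1): no bracket -> illegal
(2,4): flips 1 -> legal
(2,5): no bracket -> illegal
(3,1): flips 1 -> legal
(3,5): flips 1 -> legal
(4,1): no bracket -> illegal
(4,2): no bracket -> illegal
(4,3): no bracket -> illegal
(4,5): no bracket -> illegal
W mobility = 5

Answer: B=3 W=5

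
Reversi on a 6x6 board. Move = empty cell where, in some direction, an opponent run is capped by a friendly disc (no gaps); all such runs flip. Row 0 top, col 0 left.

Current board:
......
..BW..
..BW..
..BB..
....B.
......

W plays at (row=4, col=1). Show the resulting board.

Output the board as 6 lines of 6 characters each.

Answer: ......
..BW..
..BW..
..WB..
.W..B.
......

Derivation:
Place W at (4,1); scan 8 dirs for brackets.
Dir NW: first cell '.' (not opp) -> no flip
Dir N: first cell '.' (not opp) -> no flip
Dir NE: opp run (3,2) capped by W -> flip
Dir W: first cell '.' (not opp) -> no flip
Dir E: first cell '.' (not opp) -> no flip
Dir SW: first cell '.' (not opp) -> no flip
Dir S: first cell '.' (not opp) -> no flip
Dir SE: first cell '.' (not opp) -> no flip
All flips: (3,2)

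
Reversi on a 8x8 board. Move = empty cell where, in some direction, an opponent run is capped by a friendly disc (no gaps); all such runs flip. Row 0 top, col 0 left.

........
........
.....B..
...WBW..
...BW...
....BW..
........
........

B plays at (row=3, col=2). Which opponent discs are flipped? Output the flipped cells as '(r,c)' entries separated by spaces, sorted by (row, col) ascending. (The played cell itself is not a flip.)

Dir NW: first cell '.' (not opp) -> no flip
Dir N: first cell '.' (not opp) -> no flip
Dir NE: first cell '.' (not opp) -> no flip
Dir W: first cell '.' (not opp) -> no flip
Dir E: opp run (3,3) capped by B -> flip
Dir SW: first cell '.' (not opp) -> no flip
Dir S: first cell '.' (not opp) -> no flip
Dir SE: first cell 'B' (not opp) -> no flip

Answer: (3,3)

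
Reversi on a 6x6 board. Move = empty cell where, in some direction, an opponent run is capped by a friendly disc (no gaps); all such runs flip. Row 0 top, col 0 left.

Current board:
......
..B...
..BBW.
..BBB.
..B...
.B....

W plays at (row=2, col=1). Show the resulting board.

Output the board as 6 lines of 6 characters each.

Place W at (2,1); scan 8 dirs for brackets.
Dir NW: first cell '.' (not opp) -> no flip
Dir N: first cell '.' (not opp) -> no flip
Dir NE: opp run (1,2), next='.' -> no flip
Dir W: first cell '.' (not opp) -> no flip
Dir E: opp run (2,2) (2,3) capped by W -> flip
Dir SW: first cell '.' (not opp) -> no flip
Dir S: first cell '.' (not opp) -> no flip
Dir SE: opp run (3,2), next='.' -> no flip
All flips: (2,2) (2,3)

Answer: ......
..B...
.WWWW.
..BBB.
..B...
.B....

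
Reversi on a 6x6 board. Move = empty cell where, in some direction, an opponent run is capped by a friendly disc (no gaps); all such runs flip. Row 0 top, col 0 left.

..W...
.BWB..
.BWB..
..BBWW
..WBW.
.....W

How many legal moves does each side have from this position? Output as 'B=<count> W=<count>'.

Answer: B=8 W=9

Derivation:
-- B to move --
(0,1): flips 1 -> legal
(0,3): flips 1 -> legal
(2,4): no bracket -> illegal
(2,5): flips 1 -> legal
(3,1): flips 1 -> legal
(4,1): flips 1 -> legal
(4,5): flips 2 -> legal
(5,1): flips 1 -> legal
(5,2): flips 1 -> legal
(5,3): no bracket -> illegal
(5,4): no bracket -> illegal
B mobility = 8
-- W to move --
(0,0): flips 1 -> legal
(0,1): no bracket -> illegal
(0,3): no bracket -> illegal
(0,4): flips 1 -> legal
(1,0): flips 1 -> legal
(1,4): flips 1 -> legal
(2,0): flips 2 -> legal
(2,4): flips 3 -> legal
(3,0): flips 1 -> legal
(3,1): flips 2 -> legal
(4,1): no bracket -> illegal
(5,2): flips 1 -> legal
(5,3): no bracket -> illegal
(5,4): no bracket -> illegal
W mobility = 9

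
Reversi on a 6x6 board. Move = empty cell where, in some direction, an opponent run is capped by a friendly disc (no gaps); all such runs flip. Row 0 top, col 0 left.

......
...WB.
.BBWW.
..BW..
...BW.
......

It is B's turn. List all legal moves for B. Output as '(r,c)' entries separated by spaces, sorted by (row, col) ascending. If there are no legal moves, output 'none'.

Answer: (0,3) (0,4) (1,2) (2,5) (3,4) (4,5) (5,5)

Derivation:
(0,2): no bracket -> illegal
(0,3): flips 3 -> legal
(0,4): flips 1 -> legal
(1,2): flips 1 -> legal
(1,5): no bracket -> illegal
(2,5): flips 2 -> legal
(3,4): flips 2 -> legal
(3,5): no bracket -> illegal
(4,2): no bracket -> illegal
(4,5): flips 1 -> legal
(5,3): no bracket -> illegal
(5,4): no bracket -> illegal
(5,5): flips 2 -> legal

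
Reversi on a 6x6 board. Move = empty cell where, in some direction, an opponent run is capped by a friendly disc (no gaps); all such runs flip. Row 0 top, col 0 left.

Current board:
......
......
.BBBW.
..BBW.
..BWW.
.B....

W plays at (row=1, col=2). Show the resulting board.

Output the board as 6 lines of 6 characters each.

Place W at (1,2); scan 8 dirs for brackets.
Dir NW: first cell '.' (not opp) -> no flip
Dir N: first cell '.' (not opp) -> no flip
Dir NE: first cell '.' (not opp) -> no flip
Dir W: first cell '.' (not opp) -> no flip
Dir E: first cell '.' (not opp) -> no flip
Dir SW: opp run (2,1), next='.' -> no flip
Dir S: opp run (2,2) (3,2) (4,2), next='.' -> no flip
Dir SE: opp run (2,3) capped by W -> flip
All flips: (2,3)

Answer: ......
..W...
.BBWW.
..BBW.
..BWW.
.B....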